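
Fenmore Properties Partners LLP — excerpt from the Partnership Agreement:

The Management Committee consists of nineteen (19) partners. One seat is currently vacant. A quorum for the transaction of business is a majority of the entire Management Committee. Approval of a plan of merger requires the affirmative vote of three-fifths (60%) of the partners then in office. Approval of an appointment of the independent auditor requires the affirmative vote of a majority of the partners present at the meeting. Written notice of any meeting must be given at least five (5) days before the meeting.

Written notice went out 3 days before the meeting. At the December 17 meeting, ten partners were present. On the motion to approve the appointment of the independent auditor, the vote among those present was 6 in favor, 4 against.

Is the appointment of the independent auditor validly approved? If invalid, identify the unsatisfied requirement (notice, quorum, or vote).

Invalid — notice requirement not satisfied.

Notice: 3 days given; 5 required (3 < 5). Not satisfied.
Quorum: 10 present; quorum is 10. Satisfied.
Vote: the appointment of the independent auditor requires a majority of the partners present (10). A majority of 10 is 6, so 6 affirmative votes are needed; 6 voted in favor. Satisfied.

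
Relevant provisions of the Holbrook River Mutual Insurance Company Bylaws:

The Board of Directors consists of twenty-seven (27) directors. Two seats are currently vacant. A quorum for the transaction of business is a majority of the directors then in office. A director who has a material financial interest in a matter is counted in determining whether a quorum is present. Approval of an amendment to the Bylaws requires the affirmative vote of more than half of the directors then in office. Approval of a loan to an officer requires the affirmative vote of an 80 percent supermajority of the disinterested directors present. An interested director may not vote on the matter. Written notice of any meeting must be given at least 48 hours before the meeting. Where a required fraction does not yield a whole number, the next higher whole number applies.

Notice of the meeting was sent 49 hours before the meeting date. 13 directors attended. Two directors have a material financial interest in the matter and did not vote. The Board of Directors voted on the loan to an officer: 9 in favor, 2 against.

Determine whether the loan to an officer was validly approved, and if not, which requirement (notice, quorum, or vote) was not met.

Notice: 49 hours given; 48 required (49 ≥ 48). Satisfied.
Quorum: 13 present (interested directors count toward quorum); quorum is 13. Satisfied.
Vote: the loan to an officer requires four-fifths of the disinterested directors present (13 − 2 = 11). 4/5 of 11 = 8.80, rounded up to 9, so 9 affirmative votes are needed; 9 voted in favor. Satisfied.

Valid — all requirements satisfied.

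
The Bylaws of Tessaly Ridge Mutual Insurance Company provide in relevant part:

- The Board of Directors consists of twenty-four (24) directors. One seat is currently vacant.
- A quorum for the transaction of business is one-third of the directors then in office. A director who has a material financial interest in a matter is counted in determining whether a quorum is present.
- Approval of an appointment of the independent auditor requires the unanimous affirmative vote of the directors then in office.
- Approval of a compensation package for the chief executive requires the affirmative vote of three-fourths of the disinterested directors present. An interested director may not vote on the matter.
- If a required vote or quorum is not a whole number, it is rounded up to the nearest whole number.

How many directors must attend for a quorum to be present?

8

1/3 of 23 = 7.67, rounded up to 8.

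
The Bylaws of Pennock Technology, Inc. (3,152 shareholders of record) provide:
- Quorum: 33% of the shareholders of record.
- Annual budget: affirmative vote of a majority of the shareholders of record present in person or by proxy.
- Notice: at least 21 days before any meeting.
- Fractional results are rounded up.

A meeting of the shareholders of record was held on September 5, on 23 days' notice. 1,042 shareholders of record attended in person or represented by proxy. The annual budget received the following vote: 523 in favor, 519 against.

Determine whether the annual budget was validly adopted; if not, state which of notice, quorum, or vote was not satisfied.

Valid — all requirements satisfied.

Notice: 23 days given; 21 required. Satisfied.
Quorum: 33% of 3,152 = 1,040.16, rounded up to 1,041; 1,042 present. Satisfied.
Vote: requires a majority of those present (1,042); a majority of 1042 is 522, so 522 needed; 523 in favor. Satisfied.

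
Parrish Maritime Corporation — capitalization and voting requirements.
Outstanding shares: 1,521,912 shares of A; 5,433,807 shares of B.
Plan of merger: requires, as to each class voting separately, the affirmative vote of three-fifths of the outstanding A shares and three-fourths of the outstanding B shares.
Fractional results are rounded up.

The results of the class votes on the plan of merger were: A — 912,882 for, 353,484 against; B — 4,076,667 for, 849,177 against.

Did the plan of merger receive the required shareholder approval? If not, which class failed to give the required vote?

A: 3/5 of 1521912 = 913147.20, rounded up to 913148; 913,148 required, 912,882 in favor — not approved.
B: 3/4 of 5433807 = 4075355.25, rounded up to 4075356; 4,075,356 required, 4,076,667 in favor — approved.

Not approved — the A shares did not give the required vote.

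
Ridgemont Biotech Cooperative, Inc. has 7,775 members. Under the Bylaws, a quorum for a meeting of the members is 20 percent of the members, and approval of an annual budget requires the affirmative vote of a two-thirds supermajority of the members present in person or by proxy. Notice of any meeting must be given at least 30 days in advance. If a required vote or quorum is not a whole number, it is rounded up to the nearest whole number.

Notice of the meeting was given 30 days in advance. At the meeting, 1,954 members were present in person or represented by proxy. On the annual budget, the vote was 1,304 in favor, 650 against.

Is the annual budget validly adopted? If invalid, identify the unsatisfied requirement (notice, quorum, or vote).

Valid — all requirements satisfied.

Notice: 30 days given; 30 required. Satisfied.
Quorum: 20% of 7,775 = 1,555; 1,954 present. Satisfied.
Vote: requires two-thirds of those present (1,954); 2/3 of 1954 = 1302.67, rounded up to 1303, so 1,303 needed; 1,304 in favor. Satisfied.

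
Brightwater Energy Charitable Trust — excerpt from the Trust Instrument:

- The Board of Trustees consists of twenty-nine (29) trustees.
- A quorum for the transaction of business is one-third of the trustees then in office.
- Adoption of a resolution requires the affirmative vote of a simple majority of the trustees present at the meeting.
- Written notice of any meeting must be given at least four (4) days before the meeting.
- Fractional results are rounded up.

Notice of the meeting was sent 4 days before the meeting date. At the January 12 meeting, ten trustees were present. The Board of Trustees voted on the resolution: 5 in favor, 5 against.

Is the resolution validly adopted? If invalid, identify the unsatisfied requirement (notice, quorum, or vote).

Notice: 4 days given; 4 required (4 ≥ 4). Satisfied.
Quorum: 10 present; quorum is 10. Satisfied.
Vote: the resolution requires a majority of the trustees present (10). A majority of 10 is 6, so 6 affirmative votes are needed; 5 voted in favor. Not satisfied.

Invalid — vote requirement not satisfied.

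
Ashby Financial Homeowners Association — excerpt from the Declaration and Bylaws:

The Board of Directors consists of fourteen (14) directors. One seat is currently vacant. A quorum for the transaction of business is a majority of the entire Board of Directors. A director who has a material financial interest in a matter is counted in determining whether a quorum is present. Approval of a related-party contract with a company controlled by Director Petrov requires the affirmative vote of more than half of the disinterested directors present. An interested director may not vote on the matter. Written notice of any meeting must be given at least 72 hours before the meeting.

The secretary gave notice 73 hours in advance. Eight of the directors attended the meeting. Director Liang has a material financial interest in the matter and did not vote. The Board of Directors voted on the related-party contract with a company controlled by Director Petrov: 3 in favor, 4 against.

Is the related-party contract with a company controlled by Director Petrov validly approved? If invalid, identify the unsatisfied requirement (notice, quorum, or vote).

Invalid — vote requirement not satisfied.

Notice: 73 hours given; 72 required (73 ≥ 72). Satisfied.
Quorum: 8 present (interested directors count toward quorum); quorum is 8. Satisfied.
Vote: the related-party contract with a company controlled by Director Petrov requires a majority of the disinterested directors present (8 − 1 = 7). A majority of 7 is 4, so 4 affirmative votes are needed; 3 voted in favor. Not satisfied.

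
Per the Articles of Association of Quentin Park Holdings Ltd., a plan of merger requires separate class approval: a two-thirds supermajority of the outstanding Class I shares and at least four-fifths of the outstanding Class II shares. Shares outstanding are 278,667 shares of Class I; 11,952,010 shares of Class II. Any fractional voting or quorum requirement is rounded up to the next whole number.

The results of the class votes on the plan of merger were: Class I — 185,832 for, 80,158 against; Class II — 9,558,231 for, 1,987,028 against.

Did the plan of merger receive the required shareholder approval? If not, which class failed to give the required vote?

Class I: 2/3 of 278667 = 185778; 185,778 required, 185,832 in favor — approved.
Class II: 4/5 of 11952010 = 9561608; 9,561,608 required, 9,558,231 in favor — not approved.

Not approved — the Class II shares did not give the required vote.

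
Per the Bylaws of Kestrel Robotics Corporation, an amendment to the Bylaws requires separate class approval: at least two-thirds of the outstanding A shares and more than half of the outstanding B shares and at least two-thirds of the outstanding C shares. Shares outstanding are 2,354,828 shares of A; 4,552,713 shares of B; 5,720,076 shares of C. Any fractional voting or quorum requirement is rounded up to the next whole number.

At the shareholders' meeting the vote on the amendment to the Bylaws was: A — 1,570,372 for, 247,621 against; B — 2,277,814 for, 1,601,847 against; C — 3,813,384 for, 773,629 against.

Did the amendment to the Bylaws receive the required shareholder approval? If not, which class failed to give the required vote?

A: 2/3 of 2354828 = 1569885.33, rounded up to 1569886; 1,569,886 required, 1,570,372 in favor — approved.
B: a majority of 4552713 is 2276357; 2,276,357 required, 2,277,814 in favor — approved.
C: 2/3 of 5720076 = 3813384; 3,813,384 required, 3,813,384 in favor — approved.

Approved — every class gave the required vote.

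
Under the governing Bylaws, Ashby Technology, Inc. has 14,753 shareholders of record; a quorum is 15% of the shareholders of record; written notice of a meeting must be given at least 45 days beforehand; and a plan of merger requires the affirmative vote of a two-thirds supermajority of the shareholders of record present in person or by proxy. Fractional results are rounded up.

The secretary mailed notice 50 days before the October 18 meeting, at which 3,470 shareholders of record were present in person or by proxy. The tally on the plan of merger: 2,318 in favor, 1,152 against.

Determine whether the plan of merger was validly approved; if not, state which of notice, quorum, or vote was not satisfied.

Valid — all requirements satisfied.

Notice: 50 days given; 45 required. Satisfied.
Quorum: 15% of 14,753 = 2,212.95, rounded up to 2,213; 3,470 present. Satisfied.
Vote: requires two-thirds of those present (3,470); 2/3 of 3470 = 2313.33, rounded up to 2314, so 2,314 needed; 2,318 in favor. Satisfied.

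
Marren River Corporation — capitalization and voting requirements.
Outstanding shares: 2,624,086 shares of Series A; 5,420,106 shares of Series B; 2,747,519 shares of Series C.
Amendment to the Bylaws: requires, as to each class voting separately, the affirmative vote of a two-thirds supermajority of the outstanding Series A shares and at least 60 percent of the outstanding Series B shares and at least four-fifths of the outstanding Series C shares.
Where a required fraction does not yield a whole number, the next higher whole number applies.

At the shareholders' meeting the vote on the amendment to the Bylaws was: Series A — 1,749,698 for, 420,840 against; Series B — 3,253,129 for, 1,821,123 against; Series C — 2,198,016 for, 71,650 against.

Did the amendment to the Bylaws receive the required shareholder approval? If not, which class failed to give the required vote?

Approved — every class gave the required vote.

Series A: 2/3 of 2624086 = 1749390.67, rounded up to 1749391; 1,749,391 required, 1,749,698 in favor — approved.
Series B: 3/5 of 5420106 = 3252063.60, rounded up to 3252064; 3,252,064 required, 3,253,129 in favor — approved.
Series C: 4/5 of 2747519 = 2198015.20, rounded up to 2198016; 2,198,016 required, 2,198,016 in favor — approved.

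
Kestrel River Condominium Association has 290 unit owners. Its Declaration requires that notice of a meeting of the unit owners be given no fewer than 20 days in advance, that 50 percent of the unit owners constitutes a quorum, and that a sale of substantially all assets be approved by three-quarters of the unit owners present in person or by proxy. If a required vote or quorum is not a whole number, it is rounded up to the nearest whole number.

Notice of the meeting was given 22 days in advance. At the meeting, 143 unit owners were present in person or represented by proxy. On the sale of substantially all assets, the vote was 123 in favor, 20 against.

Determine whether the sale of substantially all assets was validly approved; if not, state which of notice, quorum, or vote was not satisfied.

Invalid — quorum requirement not satisfied.

Notice: 22 days given; 20 required. Satisfied.
Quorum: 50% of 290 = 145; 143 present. Not satisfied.
Vote: requires three-fourths of those present (143); 3/4 of 143 = 107.25, rounded up to 108, so 108 needed; 123 in favor. Satisfied.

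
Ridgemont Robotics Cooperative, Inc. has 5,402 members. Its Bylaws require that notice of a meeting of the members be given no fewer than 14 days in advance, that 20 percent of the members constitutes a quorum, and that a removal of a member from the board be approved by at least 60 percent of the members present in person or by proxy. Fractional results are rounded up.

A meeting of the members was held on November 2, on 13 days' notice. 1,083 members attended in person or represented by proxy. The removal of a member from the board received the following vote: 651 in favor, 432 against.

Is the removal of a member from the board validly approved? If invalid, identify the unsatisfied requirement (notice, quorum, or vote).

Invalid — notice requirement not satisfied.

Notice: 13 days given; 14 required. Not satisfied.
Quorum: 20% of 5,402 = 1,080.40, rounded up to 1,081; 1,083 present. Satisfied.
Vote: requires three-fifths of those present (1,083); 3/5 of 1083 = 649.80, rounded up to 650, so 650 needed; 651 in favor. Satisfied.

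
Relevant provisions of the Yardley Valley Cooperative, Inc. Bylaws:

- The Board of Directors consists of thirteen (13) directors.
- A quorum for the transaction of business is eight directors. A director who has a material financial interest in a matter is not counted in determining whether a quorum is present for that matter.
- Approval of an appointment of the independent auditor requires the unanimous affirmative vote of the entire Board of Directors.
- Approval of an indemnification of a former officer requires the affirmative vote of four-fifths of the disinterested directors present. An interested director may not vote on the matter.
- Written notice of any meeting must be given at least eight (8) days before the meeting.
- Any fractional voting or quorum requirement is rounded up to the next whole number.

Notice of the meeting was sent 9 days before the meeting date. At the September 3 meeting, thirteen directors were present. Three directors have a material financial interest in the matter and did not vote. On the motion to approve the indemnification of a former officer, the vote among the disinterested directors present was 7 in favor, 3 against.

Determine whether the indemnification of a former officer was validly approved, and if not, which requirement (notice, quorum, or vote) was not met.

Notice: 9 days given; 8 required (9 ≥ 8). Satisfied.
Quorum: 13 present, but the 3 interested directors do not count, leaving 10. Quorum is 8. Satisfied.
Vote: the indemnification of a former officer requires four-fifths of the disinterested directors present (13 − 3 = 10). 4/5 of 10 = 8, so 8 affirmative votes are needed; 7 voted in favor. Not satisfied.

Invalid — vote requirement not satisfied.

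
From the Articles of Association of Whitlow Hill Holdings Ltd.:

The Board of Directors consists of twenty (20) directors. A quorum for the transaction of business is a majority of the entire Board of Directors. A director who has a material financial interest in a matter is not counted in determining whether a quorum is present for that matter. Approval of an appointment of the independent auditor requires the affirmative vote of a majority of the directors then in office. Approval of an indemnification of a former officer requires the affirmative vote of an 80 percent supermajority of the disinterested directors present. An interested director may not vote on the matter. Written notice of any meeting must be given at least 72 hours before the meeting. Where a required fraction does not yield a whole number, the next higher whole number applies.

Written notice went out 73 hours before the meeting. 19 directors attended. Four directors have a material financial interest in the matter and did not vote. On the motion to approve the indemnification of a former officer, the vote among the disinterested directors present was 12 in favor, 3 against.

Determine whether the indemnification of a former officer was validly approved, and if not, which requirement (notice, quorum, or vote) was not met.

Notice: 73 hours given; 72 required (73 ≥ 72). Satisfied.
Quorum: 19 present, but the 4 interested directors do not count, leaving 15. Quorum is 11. Satisfied.
Vote: the indemnification of a former officer requires four-fifths of the disinterested directors present (19 − 4 = 15). 4/5 of 15 = 12, so 12 affirmative votes are needed; 12 voted in favor. Satisfied.

Valid — all requirements satisfied.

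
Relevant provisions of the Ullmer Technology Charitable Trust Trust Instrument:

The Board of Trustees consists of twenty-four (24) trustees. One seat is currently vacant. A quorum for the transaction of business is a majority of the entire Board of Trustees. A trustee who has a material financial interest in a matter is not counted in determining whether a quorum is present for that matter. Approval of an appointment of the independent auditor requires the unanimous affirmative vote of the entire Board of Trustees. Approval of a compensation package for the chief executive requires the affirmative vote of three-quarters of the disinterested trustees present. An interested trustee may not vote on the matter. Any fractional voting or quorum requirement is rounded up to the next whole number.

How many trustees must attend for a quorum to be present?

A majority of 24 is 13.

13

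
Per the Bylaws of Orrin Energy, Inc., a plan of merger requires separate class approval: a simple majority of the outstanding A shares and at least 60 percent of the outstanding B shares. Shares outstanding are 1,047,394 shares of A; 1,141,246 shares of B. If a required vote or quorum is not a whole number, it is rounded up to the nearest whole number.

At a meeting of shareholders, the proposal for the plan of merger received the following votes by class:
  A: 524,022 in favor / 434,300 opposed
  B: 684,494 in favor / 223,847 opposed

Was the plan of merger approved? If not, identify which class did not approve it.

Not approved — the B shares did not give the required vote.

A: a majority of 1047394 is 523698; 523,698 required, 524,022 in favor — approved.
B: 3/5 of 1141246 = 684747.60, rounded up to 684748; 684,748 required, 684,494 in favor — not approved.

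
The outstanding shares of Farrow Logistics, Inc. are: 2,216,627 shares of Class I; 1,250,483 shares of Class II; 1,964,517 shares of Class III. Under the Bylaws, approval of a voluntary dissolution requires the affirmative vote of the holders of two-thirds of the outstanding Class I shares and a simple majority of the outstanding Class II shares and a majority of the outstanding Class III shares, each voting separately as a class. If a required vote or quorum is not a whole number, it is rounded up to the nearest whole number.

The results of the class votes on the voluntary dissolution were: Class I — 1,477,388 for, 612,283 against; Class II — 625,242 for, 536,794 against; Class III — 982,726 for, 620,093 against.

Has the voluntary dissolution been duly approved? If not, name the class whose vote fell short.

Not approved — the Class I shares did not give the required vote.

Class I: 2/3 of 2216627 = 1477751.33, rounded up to 1477752; 1,477,752 required, 1,477,388 in favor — not approved.
Class II: a majority of 1250483 is 625242; 625,242 required, 625,242 in favor — approved.
Class III: a majority of 1964517 is 982259; 982,259 required, 982,726 in favor — approved.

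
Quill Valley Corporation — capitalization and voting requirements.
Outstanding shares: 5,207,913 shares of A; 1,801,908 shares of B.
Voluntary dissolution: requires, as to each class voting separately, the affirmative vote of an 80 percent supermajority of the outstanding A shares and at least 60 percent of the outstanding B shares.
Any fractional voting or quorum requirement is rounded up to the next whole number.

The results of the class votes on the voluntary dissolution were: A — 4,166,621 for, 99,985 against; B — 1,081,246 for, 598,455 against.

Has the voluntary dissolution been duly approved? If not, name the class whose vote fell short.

Approved — every class gave the required vote.

A: 4/5 of 5207913 = 4166330.40, rounded up to 4166331; 4,166,331 required, 4,166,621 in favor — approved.
B: 3/5 of 1801908 = 1081144.80, rounded up to 1081145; 1,081,145 required, 1,081,246 in favor — approved.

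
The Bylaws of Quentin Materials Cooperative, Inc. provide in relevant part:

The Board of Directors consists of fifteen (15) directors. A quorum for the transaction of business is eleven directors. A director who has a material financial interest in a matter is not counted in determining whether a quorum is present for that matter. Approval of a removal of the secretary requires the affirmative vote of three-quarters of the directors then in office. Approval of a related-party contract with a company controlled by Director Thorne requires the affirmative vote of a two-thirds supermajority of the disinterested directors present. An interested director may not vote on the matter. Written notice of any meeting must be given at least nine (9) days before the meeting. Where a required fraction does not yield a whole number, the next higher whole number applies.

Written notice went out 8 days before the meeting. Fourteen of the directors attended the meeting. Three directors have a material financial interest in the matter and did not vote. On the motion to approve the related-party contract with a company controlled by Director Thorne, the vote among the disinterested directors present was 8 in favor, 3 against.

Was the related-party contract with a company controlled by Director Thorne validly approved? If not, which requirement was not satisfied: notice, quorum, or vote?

Notice: 8 days given; 9 required (8 < 9). Not satisfied.
Quorum: 14 present, but the 3 interested directors do not count, leaving 11. Quorum is 11. Satisfied.
Vote: the related-party contract with a company controlled by Director Thorne requires two-thirds of the disinterested directors present (14 − 3 = 11). 2/3 of 11 = 7.33, rounded up to 8, so 8 affirmative votes are needed; 8 voted in favor. Satisfied.

Invalid — notice requirement not satisfied.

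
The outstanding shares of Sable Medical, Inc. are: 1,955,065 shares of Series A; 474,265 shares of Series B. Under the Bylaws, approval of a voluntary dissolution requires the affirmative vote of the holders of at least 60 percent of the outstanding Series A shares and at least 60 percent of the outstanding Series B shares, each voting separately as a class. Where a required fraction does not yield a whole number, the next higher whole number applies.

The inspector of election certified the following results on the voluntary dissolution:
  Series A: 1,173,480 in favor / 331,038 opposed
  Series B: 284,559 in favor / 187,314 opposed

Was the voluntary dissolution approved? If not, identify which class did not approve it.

Approved — every class gave the required vote.

Series A: 3/5 of 1955065 = 1173039; 1,173,039 required, 1,173,480 in favor — approved.
Series B: 3/5 of 474265 = 284559; 284,559 required, 284,559 in favor — approved.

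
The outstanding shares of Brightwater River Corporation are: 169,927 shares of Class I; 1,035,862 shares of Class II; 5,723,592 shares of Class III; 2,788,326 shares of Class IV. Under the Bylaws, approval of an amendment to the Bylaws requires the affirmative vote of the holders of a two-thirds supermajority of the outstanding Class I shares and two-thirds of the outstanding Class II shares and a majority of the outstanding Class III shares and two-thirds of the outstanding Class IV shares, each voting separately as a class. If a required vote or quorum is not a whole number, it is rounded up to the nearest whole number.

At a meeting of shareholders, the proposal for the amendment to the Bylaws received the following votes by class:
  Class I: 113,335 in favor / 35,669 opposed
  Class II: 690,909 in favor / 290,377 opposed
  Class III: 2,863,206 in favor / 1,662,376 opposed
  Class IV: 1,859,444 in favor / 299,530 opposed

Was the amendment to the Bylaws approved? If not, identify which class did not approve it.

Approved — every class gave the required vote.

Class I: 2/3 of 169927 = 113284.67, rounded up to 113285; 113,285 required, 113,335 in favor — approved.
Class II: 2/3 of 1035862 = 690574.67, rounded up to 690575; 690,575 required, 690,909 in favor — approved.
Class III: a majority of 5723592 is 2861797; 2,861,797 required, 2,863,206 in favor — approved.
Class IV: 2/3 of 2788326 = 1858884; 1,858,884 required, 1,859,444 in favor — approved.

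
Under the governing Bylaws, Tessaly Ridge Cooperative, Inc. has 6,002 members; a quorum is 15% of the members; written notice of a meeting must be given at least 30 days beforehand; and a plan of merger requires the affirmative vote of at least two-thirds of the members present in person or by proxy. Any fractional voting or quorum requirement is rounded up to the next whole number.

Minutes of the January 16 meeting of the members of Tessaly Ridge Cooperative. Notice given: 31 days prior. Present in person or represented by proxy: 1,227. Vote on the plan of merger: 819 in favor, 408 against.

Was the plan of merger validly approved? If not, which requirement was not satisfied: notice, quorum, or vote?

Notice: 31 days given; 30 required. Satisfied.
Quorum: 15% of 6,002 = 900.30, rounded up to 901; 1,227 present. Satisfied.
Vote: requires two-thirds of those present (1,227); 2/3 of 1227 = 818, so 818 needed; 819 in favor. Satisfied.

Valid — all requirements satisfied.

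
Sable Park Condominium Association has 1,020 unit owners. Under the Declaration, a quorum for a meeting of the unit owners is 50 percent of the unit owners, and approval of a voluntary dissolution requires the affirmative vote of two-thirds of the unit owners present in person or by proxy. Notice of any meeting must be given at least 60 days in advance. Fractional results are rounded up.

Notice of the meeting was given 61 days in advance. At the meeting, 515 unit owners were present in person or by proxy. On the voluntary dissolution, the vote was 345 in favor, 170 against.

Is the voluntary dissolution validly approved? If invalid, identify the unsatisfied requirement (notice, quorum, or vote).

Notice: 61 days given; 60 required. Satisfied.
Quorum: 50% of 1,020 = 510; 515 present. Satisfied.
Vote: requires two-thirds of those present (515); 2/3 of 515 = 343.33, rounded up to 344, so 344 needed; 345 in favor. Satisfied.

Valid — all requirements satisfied.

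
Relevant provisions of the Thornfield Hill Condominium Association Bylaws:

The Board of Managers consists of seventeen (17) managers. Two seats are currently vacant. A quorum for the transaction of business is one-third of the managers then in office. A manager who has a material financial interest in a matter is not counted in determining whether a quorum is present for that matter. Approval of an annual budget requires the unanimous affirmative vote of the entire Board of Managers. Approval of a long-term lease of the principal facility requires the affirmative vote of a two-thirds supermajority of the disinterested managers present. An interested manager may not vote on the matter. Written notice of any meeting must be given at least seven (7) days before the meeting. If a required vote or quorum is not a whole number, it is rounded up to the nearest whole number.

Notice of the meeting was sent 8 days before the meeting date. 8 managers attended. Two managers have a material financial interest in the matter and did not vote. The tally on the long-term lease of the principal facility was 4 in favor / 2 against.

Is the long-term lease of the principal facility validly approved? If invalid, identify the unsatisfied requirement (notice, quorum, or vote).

Valid — all requirements satisfied.

Notice: 8 days given; 7 required (8 ≥ 7). Satisfied.
Quorum: 8 present, but the 2 interested managers do not count, leaving 6. Quorum is 5. Satisfied.
Vote: the long-term lease of the principal facility requires two-thirds of the disinterested managers present (8 − 2 = 6). 2/3 of 6 = 4, so 4 affirmative votes are needed; 4 voted in favor. Satisfied.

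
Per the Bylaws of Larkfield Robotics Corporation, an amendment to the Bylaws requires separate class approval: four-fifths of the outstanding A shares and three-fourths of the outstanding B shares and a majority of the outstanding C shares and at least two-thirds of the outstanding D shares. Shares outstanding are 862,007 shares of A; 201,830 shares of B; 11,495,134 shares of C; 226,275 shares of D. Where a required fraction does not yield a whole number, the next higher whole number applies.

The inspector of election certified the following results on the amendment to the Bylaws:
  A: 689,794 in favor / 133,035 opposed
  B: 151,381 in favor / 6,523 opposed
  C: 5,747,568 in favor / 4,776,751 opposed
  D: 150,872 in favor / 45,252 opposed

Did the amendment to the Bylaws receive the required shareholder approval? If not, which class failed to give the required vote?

Approved — every class gave the required vote.

A: 4/5 of 862007 = 689605.60, rounded up to 689606; 689,606 required, 689,794 in favor — approved.
B: 3/4 of 201830 = 151372.50, rounded up to 151373; 151,373 required, 151,381 in favor — approved.
C: a majority of 11495134 is 5747568; 5,747,568 required, 5,747,568 in favor — approved.
D: 2/3 of 226275 = 150850; 150,850 required, 150,872 in favor — approved.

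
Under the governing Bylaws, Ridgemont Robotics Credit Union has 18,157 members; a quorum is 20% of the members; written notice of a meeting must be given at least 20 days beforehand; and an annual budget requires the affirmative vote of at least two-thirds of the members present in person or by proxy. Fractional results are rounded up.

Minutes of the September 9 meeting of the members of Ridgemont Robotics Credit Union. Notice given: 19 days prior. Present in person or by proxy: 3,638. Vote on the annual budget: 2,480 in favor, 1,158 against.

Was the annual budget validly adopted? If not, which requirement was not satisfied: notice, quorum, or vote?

Notice: 19 days given; 20 required. Not satisfied.
Quorum: 20% of 18,157 = 3,631.40, rounded up to 3,632; 3,638 present. Satisfied.
Vote: requires two-thirds of those present (3,638); 2/3 of 3638 = 2425.33, rounded up to 2426, so 2,426 needed; 2,480 in favor. Satisfied.

Invalid — notice requirement not satisfied.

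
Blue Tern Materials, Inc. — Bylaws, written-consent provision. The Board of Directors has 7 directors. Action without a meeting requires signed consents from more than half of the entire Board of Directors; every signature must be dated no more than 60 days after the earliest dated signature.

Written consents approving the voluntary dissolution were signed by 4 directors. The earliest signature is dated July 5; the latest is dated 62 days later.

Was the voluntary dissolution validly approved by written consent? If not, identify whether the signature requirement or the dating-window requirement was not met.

Signatures required: more than half of 7 — a majority of 7 is 4, so 4 needed; 4 signed. Sufficient.
Dating window: the latest signature is 62 days after the earliest; the limit is 60 days. Outside the window.

Not effective — dating-window requirement not satisfied.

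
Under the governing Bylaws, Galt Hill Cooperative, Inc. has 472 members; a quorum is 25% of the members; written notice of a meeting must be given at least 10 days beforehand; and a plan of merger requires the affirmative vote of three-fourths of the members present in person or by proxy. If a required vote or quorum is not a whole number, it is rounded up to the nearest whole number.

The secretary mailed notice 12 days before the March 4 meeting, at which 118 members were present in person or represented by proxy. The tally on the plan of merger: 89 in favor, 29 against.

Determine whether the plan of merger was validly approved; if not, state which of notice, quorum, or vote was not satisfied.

Valid — all requirements satisfied.

Notice: 12 days given; 10 required. Satisfied.
Quorum: 25% of 472 = 118; 118 present. Satisfied.
Vote: requires three-fourths of those present (118); 3/4 of 118 = 88.50, rounded up to 89, so 89 needed; 89 in favor. Satisfied.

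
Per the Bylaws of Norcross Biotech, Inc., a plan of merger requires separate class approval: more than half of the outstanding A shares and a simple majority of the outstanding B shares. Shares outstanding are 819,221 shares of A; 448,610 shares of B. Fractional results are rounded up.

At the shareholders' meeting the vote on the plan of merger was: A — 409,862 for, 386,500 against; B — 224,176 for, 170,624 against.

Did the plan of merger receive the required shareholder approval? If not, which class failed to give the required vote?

A: a majority of 819221 is 409611; 409,611 required, 409,862 in favor — approved.
B: a majority of 448610 is 224306; 224,306 required, 224,176 in favor — not approved.

Not approved — the B shares did not give the required vote.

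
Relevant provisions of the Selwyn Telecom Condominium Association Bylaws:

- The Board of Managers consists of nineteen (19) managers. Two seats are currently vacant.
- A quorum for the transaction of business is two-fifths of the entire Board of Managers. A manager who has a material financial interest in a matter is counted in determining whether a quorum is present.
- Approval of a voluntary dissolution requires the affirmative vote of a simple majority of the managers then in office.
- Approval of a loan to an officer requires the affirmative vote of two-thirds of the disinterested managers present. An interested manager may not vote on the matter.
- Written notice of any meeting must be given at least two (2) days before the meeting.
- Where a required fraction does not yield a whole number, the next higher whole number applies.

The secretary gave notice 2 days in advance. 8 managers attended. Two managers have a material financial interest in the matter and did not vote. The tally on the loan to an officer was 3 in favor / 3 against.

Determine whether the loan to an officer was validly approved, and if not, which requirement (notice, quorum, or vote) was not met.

Notice: 2 days given; 2 required (2 ≥ 2). Satisfied.
Quorum: 8 present (interested managers count toward quorum); quorum is 8. Satisfied.
Vote: the loan to an officer requires two-thirds of the disinterested managers present (8 − 2 = 6). 2/3 of 6 = 4, so 4 affirmative votes are needed; 3 voted in favor. Not satisfied.

Invalid — vote requirement not satisfied.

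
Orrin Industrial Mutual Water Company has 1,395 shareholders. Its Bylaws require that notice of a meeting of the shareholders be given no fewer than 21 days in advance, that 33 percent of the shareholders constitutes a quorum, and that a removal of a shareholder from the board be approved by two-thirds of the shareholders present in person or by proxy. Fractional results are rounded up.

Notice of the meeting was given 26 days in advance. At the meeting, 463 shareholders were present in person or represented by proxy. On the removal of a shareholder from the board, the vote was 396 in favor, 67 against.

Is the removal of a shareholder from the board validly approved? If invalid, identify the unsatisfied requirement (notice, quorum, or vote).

Notice: 26 days given; 21 required. Satisfied.
Quorum: 33% of 1,395 = 460.35, rounded up to 461; 463 present. Satisfied.
Vote: requires two-thirds of those present (463); 2/3 of 463 = 308.67, rounded up to 309, so 309 needed; 396 in favor. Satisfied.

Valid — all requirements satisfied.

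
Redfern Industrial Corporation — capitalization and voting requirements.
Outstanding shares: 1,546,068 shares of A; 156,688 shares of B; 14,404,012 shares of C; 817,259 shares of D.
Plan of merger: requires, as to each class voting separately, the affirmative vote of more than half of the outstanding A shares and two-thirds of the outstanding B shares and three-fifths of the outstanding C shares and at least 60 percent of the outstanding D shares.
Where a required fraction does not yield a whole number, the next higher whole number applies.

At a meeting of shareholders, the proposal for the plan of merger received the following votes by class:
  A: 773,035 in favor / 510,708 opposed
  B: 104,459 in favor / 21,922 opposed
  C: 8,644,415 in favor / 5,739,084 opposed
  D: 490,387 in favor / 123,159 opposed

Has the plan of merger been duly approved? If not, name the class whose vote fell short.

Approved — every class gave the required vote.

A: a majority of 1546068 is 773035; 773,035 required, 773,035 in favor — approved.
B: 2/3 of 156688 = 104458.67, rounded up to 104459; 104,459 required, 104,459 in favor — approved.
C: 3/5 of 14404012 = 8642407.20, rounded up to 8642408; 8,642,408 required, 8,644,415 in favor — approved.
D: 3/5 of 817259 = 490355.40, rounded up to 490356; 490,356 required, 490,387 in favor — approved.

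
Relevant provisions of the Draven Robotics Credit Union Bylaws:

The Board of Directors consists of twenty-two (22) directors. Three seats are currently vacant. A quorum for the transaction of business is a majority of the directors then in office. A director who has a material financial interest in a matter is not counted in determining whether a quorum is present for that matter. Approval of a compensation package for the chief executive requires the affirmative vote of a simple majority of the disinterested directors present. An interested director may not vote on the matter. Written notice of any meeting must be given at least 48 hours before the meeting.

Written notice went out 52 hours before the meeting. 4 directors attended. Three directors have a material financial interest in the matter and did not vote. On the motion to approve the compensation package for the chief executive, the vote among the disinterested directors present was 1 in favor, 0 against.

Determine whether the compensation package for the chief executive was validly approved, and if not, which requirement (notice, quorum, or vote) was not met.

Notice: 52 hours given; 48 required (52 ≥ 48). Satisfied.
Quorum: 4 present, but the 3 interested directors do not count, leaving 1. Quorum is 10. Not satisfied.
Vote: the compensation package for the chief executive requires a majority of the disinterested directors present (4 − 3 = 1). A majority of 1 is 1, so 1 affirmative vote is needed; 1 voted in favor. Satisfied. (Moot — without a quorum no business can be validly transacted.)

Invalid — quorum requirement not satisfied.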